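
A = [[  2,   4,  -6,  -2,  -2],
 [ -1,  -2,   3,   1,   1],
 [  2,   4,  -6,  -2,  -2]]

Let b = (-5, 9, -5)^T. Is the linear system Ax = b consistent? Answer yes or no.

no

Row reduce the augmented matrix [A | b].
R2 ← R2 + (1/2)·R1: [0, 0, 0, 0, 0, 13/2]
R3 ← R3 − R1: [0, 0, 0, 0, 0, 0]
The echelon form has 2 nonzero rows; the last pivot sits in the augmented column, so rank(A) = 1 but rank([A|b]) = 2.
Since the ranks differ, the system is inconsistent.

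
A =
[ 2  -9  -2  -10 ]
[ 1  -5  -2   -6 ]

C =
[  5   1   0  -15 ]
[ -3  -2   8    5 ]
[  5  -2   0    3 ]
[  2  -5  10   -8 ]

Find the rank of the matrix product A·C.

2

First compute AC:
[[  7,  74, -172,  -1],
 [ -2,  45, -100,   2]]
Now row reduce the product.
R2 ← R2 + (2/7)·R1: [0, 463/7, -1044/7, 12/7]
2 nonzero rows, so rank(AC) = 2.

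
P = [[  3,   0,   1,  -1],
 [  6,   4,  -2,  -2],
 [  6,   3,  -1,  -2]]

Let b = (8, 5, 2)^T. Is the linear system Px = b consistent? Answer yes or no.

Row reduce the augmented matrix [P | b].
R2 ← R2 − (2)·R1: [0, 4, -4, 0, -11]
R3 ← R3 − (2)·R1: [0, 3, -3, 0, -14]
R3 ← R3 − (3/4)·R2: [0, 0, 0, 0, -23/4]
The echelon form has 3 nonzero rows; the last pivot sits in the augmented column, so rank(P) = 2 but rank([P|b]) = 3.
Since the ranks differ, the system is inconsistent.

no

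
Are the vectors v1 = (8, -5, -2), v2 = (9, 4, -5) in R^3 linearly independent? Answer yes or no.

yes

Form the matrix with these vectors as rows and row reduce.
R2 ← R2 − (9/8)·R1: [0, 77/8, -11/4]
2 nonzero rows, so the 2 vectors span a space of dimension 2.
Since 2 = 2, the vectors are linearly independent.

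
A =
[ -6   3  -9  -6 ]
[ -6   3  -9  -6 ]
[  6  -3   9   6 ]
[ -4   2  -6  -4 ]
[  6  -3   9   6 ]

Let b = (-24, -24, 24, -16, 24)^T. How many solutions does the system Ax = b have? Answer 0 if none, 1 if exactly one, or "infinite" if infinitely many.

Row reduce the augmented matrix [A | b].
R2 ← R2 − R1: [0, 0, 0, 0, 0]
R3 ← R3 + R1: [0, 0, 0, 0, 0]
R4 ← R4 − (2/3)·R1: [0, 0, 0, 0, 0]
R5 ← R5 + R1: [0, 0, 0, 0, 0]
The echelon form has 1 nonzero rows, and every pivot lies in the first 4 columns, so rank(A) = rank([A|b]) = 1.
The system is consistent.
rank = 1 < 4 unknowns, so there are infinitely many solutions.

infinite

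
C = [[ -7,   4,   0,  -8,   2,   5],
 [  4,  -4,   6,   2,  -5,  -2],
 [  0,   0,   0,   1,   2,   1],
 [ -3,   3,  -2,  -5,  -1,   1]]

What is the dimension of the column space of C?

4

Row reduce to echelon form.
R2 ← R2 + (4/7)·R1: [0, -12/7, 6, -18/7, -27/7, 6/7]
R4 ← R4 − (3/7)·R1: [0, 9/7, -2, -11/7, -13/7, -8/7]
R4 ← R4 + (3/4)·R2: [0, 0, 5/2, -7/2, -19/4, -1/2]
Swap R3 ↔ R4
Echelon form has 4 nonzero rows, so rank(C) = 4.
The column space has dimension equal to the rank: 4.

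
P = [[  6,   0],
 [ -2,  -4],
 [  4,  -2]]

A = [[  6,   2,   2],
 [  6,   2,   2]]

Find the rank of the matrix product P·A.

First compute PA:
[[ 36,  12,  12],
 [-36, -12, -12],
 [ 12,   4,   4]]
Now row reduce the product.
R2 ← R2 + R1: [0, 0, 0]
R3 ← R3 − (1/3)·R1: [0, 0, 0]
1 nonzero row, so rank(PA) = 1.

1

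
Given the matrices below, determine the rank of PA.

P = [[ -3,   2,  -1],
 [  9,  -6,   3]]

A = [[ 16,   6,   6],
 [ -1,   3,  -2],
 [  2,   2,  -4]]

1

First compute PA:
[[-52, -14, -18],
 [156,  42,  54]]
Now row reduce the product.
R2 ← R2 + (3)·R1: [0, 0, 0]
1 nonzero row, so rank(PA) = 1.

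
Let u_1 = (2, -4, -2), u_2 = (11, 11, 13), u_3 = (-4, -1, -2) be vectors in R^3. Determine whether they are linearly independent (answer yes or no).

yes

Form the matrix with these vectors as rows and row reduce.
R2 ← R2 − (11/2)·R1: [0, 33, 24]
R3 ← R3 + (2)·R1: [0, -9, -6]
R3 ← R3 + (3/11)·R2: [0, 0, 6/11]
3 nonzero rows, so the 3 vectors span a space of dimension 3.
Since 3 = 3, the vectors are linearly independent.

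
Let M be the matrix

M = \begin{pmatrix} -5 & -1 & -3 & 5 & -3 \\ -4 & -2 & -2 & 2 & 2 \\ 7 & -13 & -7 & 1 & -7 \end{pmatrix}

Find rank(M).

Row reduce to echelon form.
R2 ← R2 − (4/5)·R1: [0, -6/5, 2/5, -2, 22/5]
R3 ← R3 + (7/5)·R1: [0, -72/5, -56/5, 8, -56/5]
R3 ← R3 − (12)·R2: [0, 0, -16, 32, -64]
Echelon form has 3 nonzero rows, so rank(M) = 3.

3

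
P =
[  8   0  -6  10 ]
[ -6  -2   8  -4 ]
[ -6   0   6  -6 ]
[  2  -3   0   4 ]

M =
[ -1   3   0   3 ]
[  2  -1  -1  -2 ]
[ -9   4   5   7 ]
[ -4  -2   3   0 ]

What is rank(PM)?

First compute PM:
[[  6, -20,   0, -18],
 [-54,  24,  30,  42],
 [-24,  18,  12,  24],
 [-24,   1,  15,  12]]
Now row reduce the product.
R2 ← R2 + (9)·R1: [0, -156, 30, -120]
R3 ← R3 + (4)·R1: [0, -62, 12, -48]
R4 ← R4 + (4)·R1: [0, -79, 15, -60]
R3 ← R3 − (31/78)·R2: [0, 0, 1/13, -4/13]
R4 ← R4 − (79/156)·R2: [0, 0, -5/26, 10/13]
R4 ← R4 + (5/2)·R3: [0, 0, 0, 0]
3 nonzero rows, so rank(PM) = 3.

3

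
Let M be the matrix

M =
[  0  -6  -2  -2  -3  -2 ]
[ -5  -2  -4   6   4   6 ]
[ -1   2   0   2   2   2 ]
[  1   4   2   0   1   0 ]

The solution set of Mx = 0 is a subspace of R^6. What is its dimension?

4

Row reduce to echelon form.
Swap R1 ↔ R2
R3 ← R3 − (1/5)·R1: [0, 12/5, 4/5, 4/5, 6/5, 4/5]
R4 ← R4 + (1/5)·R1: [0, 18/5, 6/5, 6/5, 9/5, 6/5]
R3 ← R3 + (2/5)·R2: [0, 0, 0, 0, 0, 0]
R4 ← R4 + (3/5)·R2: [0, 0, 0, 0, 0, 0]
2 nonzero rows, so rank(M) = 2.
M has 6 columns; by rank–nullity, nullity = 6 − 2 = 4.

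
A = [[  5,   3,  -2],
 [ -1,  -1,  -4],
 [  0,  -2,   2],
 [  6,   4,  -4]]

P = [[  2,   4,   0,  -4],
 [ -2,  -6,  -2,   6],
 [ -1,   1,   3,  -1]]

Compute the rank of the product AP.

First compute AP:
[[  6,   0, -12,   0],
 [  4,  -2, -10,   2],
 [  2,  14,  10, -14],
 [  8,  -4, -20,   4]]
Now row reduce the product.
R2 ← R2 − (2/3)·R1: [0, -2, -2, 2]
R3 ← R3 − (1/3)·R1: [0, 14, 14, -14]
R4 ← R4 − (4/3)·R1: [0, -4, -4, 4]
R3 ← R3 + (7)·R2: [0, 0, 0, 0]
R4 ← R4 − (2)·R2: [0, 0, 0, 0]
2 nonzero rows, so rank(AP) = 2.

2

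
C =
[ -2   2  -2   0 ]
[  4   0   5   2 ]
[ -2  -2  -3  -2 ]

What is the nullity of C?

2

Row reduce to echelon form.
R2 ← R2 + (2)·R1: [0, 4, 1, 2]
R3 ← R3 − R1: [0, -4, -1, -2]
R3 ← R3 + R2: [0, 0, 0, 0]
2 nonzero rows, so rank(C) = 2.
C has 4 columns; by rank–nullity, nullity = 4 − 2 = 2.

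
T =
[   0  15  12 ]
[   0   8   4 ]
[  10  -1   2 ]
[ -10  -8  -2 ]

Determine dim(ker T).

0

Row reduce to echelon form.
Swap R1 ↔ R3
R4 ← R4 + R1: [0, -9, 0]
R3 ← R3 − (15/8)·R2: [0, 0, 9/2]
R4 ← R4 + (9/8)·R2: [0, 0, 9/2]
R4 ← R4 − R3: [0, 0, 0]
3 nonzero rows, so rank(T) = 3.
T has 3 columns; by rank–nullity, nullity = 3 − 3 = 0.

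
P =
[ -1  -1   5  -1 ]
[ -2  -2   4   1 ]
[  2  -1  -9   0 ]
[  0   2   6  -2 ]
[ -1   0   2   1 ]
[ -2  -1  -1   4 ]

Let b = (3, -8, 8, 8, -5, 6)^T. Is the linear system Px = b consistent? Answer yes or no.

no

Row reduce the augmented matrix [P | b].
R2 ← R2 − (2)·R1: [0, 0, -6, 3, -14]
R3 ← R3 + (2)·R1: [0, -3, 1, -2, 14]
R5 ← R5 − R1: [0, 1, -3, 2, -8]
R6 ← R6 − (2)·R1: [0, 1, -11, 6, 0]
Swap R2 ↔ R3
R4 ← R4 + (2/3)·R2: [0, 0, 20/3, -10/3, 52/3]
R5 ← R5 + (1/3)·R2: [0, 0, -8/3, 4/3, -10/3]
R6 ← R6 + (1/3)·R2: [0, 0, -32/3, 16/3, 14/3]
R4 ← R4 + (10/9)·R3: [0, 0, 0, 0, 16/9]
R5 ← R5 − (4/9)·R3: [0, 0, 0, 0, 26/9]
R6 ← R6 − (16/9)·R3: [0, 0, 0, 0, 266/9]
R5 ← R5 − (13/8)·R4: [0, 0, 0, 0, 0]
R6 ← R6 − (133/8)·R4: [0, 0, 0, 0, 0]
The echelon form has 4 nonzero rows; the last pivot sits in the augmented column, so rank(P) = 3 but rank([P|b]) = 4.
Since the ranks differ, the system is inconsistent.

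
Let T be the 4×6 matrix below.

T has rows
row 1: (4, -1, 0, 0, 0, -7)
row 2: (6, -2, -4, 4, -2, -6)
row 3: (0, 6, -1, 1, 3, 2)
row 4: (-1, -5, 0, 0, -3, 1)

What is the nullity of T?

3

Row reduce to echelon form.
R2 ← R2 − (3/2)·R1: [0, -1/2, -4, 4, -2, 9/2]
R4 ← R4 + (1/4)·R1: [0, -21/4, 0, 0, -3, -3/4]
R3 ← R3 + (12)·R2: [0, 0, -49, 49, -21, 56]
R4 ← R4 − (21/2)·R2: [0, 0, 42, -42, 18, -48]
R4 ← R4 + (6/7)·R3: [0, 0, 0, 0, 0, 0]
3 nonzero rows, so rank(T) = 3.
T has 6 columns; by rank–nullity, nullity = 6 − 3 = 3.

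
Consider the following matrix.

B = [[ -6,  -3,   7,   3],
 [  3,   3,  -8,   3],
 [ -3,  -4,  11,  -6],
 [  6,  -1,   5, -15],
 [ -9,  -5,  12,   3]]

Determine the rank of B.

Row reduce to echelon form.
R2 ← R2 + (1/2)·R1: [0, 3/2, -9/2, 9/2]
R3 ← R3 − (1/2)·R1: [0, -5/2, 15/2, -15/2]
R4 ← R4 + R1: [0, -4, 12, -12]
R5 ← R5 − (3/2)·R1: [0, -1/2, 3/2, -3/2]
R3 ← R3 + (5/3)·R2: [0, 0, 0, 0]
R4 ← R4 + (8/3)·R2: [0, 0, 0, 0]
R5 ← R5 + (1/3)·R2: [0, 0, 0, 0]
Echelon form has 2 nonzero rows, so rank(B) = 2.

2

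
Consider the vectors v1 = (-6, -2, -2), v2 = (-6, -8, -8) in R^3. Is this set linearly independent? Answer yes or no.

Form the matrix with these vectors as rows and row reduce.
R2 ← R2 − R1: [0, -6, -6]
2 nonzero rows, so the 2 vectors span a space of dimension 2.
Since 2 = 2, the vectors are linearly independent.

yes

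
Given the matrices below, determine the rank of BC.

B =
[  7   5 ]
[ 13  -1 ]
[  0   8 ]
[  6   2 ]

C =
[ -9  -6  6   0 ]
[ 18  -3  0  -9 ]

First compute BC:
[[ 27, -57,  42, -45],
 [-135, -75,  78,   9],
 [144, -24,   0, -72],
 [-18, -42,  36, -18]]
Now row reduce the product.
R2 ← R2 + (5)·R1: [0, -360, 288, -216]
R3 ← R3 − (16/3)·R1: [0, 280, -224, 168]
R4 ← R4 + (2/3)·R1: [0, -80, 64, -48]
R3 ← R3 + (7/9)·R2: [0, 0, 0, 0]
R4 ← R4 − (2/9)·R2: [0, 0, 0, 0]
2 nonzero rows, so rank(BC) = 2.

2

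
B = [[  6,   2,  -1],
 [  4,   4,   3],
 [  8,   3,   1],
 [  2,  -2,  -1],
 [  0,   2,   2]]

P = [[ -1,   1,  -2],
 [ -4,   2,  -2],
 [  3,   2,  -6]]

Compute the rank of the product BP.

3

First compute BP:
[[-17,   8, -10],
 [-11,  18, -34],
 [-17,  16, -28],
 [  3,  -4,   6],
 [ -2,   8, -16]]
Now row reduce the product.
R2 ← R2 − (11/17)·R1: [0, 218/17, -468/17]
R3 ← R3 − R1: [0, 8, -18]
R4 ← R4 + (3/17)·R1: [0, -44/17, 72/17]
R5 ← R5 − (2/17)·R1: [0, 120/17, -252/17]
R3 ← R3 − (68/109)·R2: [0, 0, -90/109]
R4 ← R4 + (22/109)·R2: [0, 0, -144/109]
R5 ← R5 − (60/109)·R2: [0, 0, 36/109]
R4 ← R4 − (8/5)·R3: [0, 0, 0]
R5 ← R5 + (2/5)·R3: [0, 0, 0]
3 nonzero rows, so rank(BP) = 3.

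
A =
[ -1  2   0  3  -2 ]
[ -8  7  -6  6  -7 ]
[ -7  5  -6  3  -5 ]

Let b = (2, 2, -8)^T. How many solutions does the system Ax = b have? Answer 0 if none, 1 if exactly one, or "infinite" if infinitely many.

Row reduce the augmented matrix [A | b].
R2 ← R2 − (8)·R1: [0, -9, -6, -18, 9, -14]
R3 ← R3 − (7)·R1: [0, -9, -6, -18, 9, -22]
R3 ← R3 − R2: [0, 0, 0, 0, 0, -8]
The echelon form has 3 nonzero rows; the last pivot sits in the augmented column, so rank(A) = 2 but rank([A|b]) = 3.
Since the ranks differ, the system is inconsistent.
It has no solutions.

0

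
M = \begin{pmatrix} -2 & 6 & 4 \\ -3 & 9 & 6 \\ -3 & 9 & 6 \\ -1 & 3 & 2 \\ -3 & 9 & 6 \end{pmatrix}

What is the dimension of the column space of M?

1

Row reduce to echelon form.
R2 ← R2 − (3/2)·R1: [0, 0, 0]
R3 ← R3 − (3/2)·R1: [0, 0, 0]
R4 ← R4 − (1/2)·R1: [0, 0, 0]
R5 ← R5 − (3/2)·R1: [0, 0, 0]
Echelon form has 1 nonzero row, so rank(M) = 1.
The column space has dimension equal to the rank: 1.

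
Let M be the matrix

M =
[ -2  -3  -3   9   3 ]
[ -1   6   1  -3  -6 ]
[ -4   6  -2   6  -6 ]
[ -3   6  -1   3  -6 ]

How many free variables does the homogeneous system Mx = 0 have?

Row reduce to echelon form.
R2 ← R2 − (1/2)·R1: [0, 15/2, 5/2, -15/2, -15/2]
R3 ← R3 − (2)·R1: [0, 12, 4, -12, -12]
R4 ← R4 − (3/2)·R1: [0, 21/2, 7/2, -21/2, -21/2]
R3 ← R3 − (8/5)·R2: [0, 0, 0, 0, 0]
R4 ← R4 − (7/5)·R2: [0, 0, 0, 0, 0]
2 nonzero rows, so rank(M) = 2.
M has 5 columns; by rank–nullity, nullity = 5 − 2 = 3.

3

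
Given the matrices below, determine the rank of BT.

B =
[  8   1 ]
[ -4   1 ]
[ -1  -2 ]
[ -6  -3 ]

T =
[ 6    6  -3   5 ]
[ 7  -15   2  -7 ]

2

First compute BT:
[[ 55,  33, -22,  33],
 [-17, -39,  14, -27],
 [-20,  24,  -1,   9],
 [-57,   9,  12,  -9]]
Now row reduce the product.
R2 ← R2 + (17/55)·R1: [0, -144/5, 36/5, -84/5]
R3 ← R3 + (4/11)·R1: [0, 36, -9, 21]
R4 ← R4 + (57/55)·R1: [0, 216/5, -54/5, 126/5]
R3 ← R3 + (5/4)·R2: [0, 0, 0, 0]
R4 ← R4 + (3/2)·R2: [0, 0, 0, 0]
2 nonzero rows, so rank(BT) = 2.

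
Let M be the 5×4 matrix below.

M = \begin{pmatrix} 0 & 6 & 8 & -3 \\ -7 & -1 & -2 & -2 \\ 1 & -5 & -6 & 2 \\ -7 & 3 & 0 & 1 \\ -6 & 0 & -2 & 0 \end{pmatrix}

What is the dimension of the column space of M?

3

Row reduce to echelon form.
Swap R1 ↔ R2
R3 ← R3 + (1/7)·R1: [0, -36/7, -44/7, 12/7]
R4 ← R4 − R1: [0, 4, 2, 3]
R5 ← R5 − (6/7)·R1: [0, 6/7, -2/7, 12/7]
R3 ← R3 + (6/7)·R2: [0, 0, 4/7, -6/7]
R4 ← R4 − (2/3)·R2: [0, 0, -10/3, 5]
R5 ← R5 − (1/7)·R2: [0, 0, -10/7, 15/7]
R4 ← R4 + (35/6)·R3: [0, 0, 0, 0]
R5 ← R5 + (5/2)·R3: [0, 0, 0, 0]
Echelon form has 3 nonzero rows, so rank(M) = 3.
The column space has dimension equal to the rank: 3.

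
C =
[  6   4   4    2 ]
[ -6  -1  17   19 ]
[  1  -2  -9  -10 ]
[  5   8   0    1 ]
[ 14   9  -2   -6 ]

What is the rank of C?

3

Row reduce to echelon form.
R2 ← R2 + R1: [0, 3, 21, 21]
R3 ← R3 − (1/6)·R1: [0, -8/3, -29/3, -31/3]
R4 ← R4 − (5/6)·R1: [0, 14/3, -10/3, -2/3]
R5 ← R5 − (7/3)·R1: [0, -1/3, -34/3, -32/3]
R3 ← R3 + (8/9)·R2: [0, 0, 9, 25/3]
R4 ← R4 − (14/9)·R2: [0, 0, -36, -100/3]
R5 ← R5 + (1/9)·R2: [0, 0, -9, -25/3]
R4 ← R4 + (4)·R3: [0, 0, 0, 0]
R5 ← R5 + R3: [0, 0, 0, 0]
Echelon form has 3 nonzero rows, so rank(C) = 3.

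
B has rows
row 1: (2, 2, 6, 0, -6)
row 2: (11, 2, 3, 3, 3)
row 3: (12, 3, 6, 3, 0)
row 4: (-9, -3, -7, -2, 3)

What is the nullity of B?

3

Row reduce to echelon form.
R2 ← R2 − (11/2)·R1: [0, -9, -30, 3, 36]
R3 ← R3 − (6)·R1: [0, -9, -30, 3, 36]
R4 ← R4 + (9/2)·R1: [0, 6, 20, -2, -24]
R3 ← R3 − R2: [0, 0, 0, 0, 0]
R4 ← R4 + (2/3)·R2: [0, 0, 0, 0, 0]
2 nonzero rows, so rank(B) = 2.
B has 5 columns; by rank–nullity, nullity = 5 − 2 = 3.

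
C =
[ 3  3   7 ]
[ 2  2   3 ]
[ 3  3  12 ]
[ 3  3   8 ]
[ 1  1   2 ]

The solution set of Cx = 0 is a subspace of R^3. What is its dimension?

Row reduce to echelon form.
R2 ← R2 − (2/3)·R1: [0, 0, -5/3]
R3 ← R3 − R1: [0, 0, 5]
R4 ← R4 − R1: [0, 0, 1]
R5 ← R5 − (1/3)·R1: [0, 0, -1/3]
R3 ← R3 + (3)·R2: [0, 0, 0]
R4 ← R4 + (3/5)·R2: [0, 0, 0]
R5 ← R5 − (1/5)·R2: [0, 0, 0]
2 nonzero rows, so rank(C) = 2.
C has 3 columns; by rank–nullity, nullity = 3 − 2 = 1.

1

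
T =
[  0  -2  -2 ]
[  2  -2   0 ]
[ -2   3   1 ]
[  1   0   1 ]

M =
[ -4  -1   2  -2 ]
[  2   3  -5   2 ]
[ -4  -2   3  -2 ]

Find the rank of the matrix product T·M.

First compute TM:
[[  4,  -2,   4,   0],
 [-12,  -8,  14,  -8],
 [ 10,   9, -16,   8],
 [ -8,  -3,   5,  -4]]
Now row reduce the product.
R2 ← R2 + (3)·R1: [0, -14, 26, -8]
R3 ← R3 − (5/2)·R1: [0, 14, -26, 8]
R4 ← R4 + (2)·R1: [0, -7, 13, -4]
R3 ← R3 + R2: [0, 0, 0, 0]
R4 ← R4 − (1/2)·R2: [0, 0, 0, 0]
2 nonzero rows, so rank(TM) = 2.

2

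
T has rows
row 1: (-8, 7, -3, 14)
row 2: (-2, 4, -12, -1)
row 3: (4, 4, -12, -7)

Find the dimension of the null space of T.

Row reduce to echelon form.
R2 ← R2 − (1/4)·R1: [0, 9/4, -45/4, -9/2]
R3 ← R3 + (1/2)·R1: [0, 15/2, -27/2, 0]
R3 ← R3 − (10/3)·R2: [0, 0, 24, 15]
3 nonzero rows, so rank(T) = 3.
T has 4 columns; by rank–nullity, nullity = 4 − 3 = 1.

1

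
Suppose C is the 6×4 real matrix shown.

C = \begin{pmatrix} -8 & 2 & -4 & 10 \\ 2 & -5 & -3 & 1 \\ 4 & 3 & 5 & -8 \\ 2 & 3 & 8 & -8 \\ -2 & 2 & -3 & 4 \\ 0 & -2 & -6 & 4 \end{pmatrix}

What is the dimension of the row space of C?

Row reduce to echelon form.
R2 ← R2 + (1/4)·R1: [0, -9/2, -4, 7/2]
R3 ← R3 + (1/2)·R1: [0, 4, 3, -3]
R4 ← R4 + (1/4)·R1: [0, 7/2, 7, -11/2]
R5 ← R5 − (1/4)·R1: [0, 3/2, -2, 3/2]
R3 ← R3 + (8/9)·R2: [0, 0, -5/9, 1/9]
R4 ← R4 + (7/9)·R2: [0, 0, 35/9, -25/9]
R5 ← R5 + (1/3)·R2: [0, 0, -10/3, 8/3]
R6 ← R6 − (4/9)·R2: [0, 0, -38/9, 22/9]
R4 ← R4 + (7)·R3: [0, 0, 0, -2]
R5 ← R5 − (6)·R3: [0, 0, 0, 2]
R6 ← R6 − (38/5)·R3: [0, 0, 0, 8/5]
R5 ← R5 + R4: [0, 0, 0, 0]
R6 ← R6 + (4/5)·R4: [0, 0, 0, 0]
Echelon form has 4 nonzero rows, so rank(C) = 4.
The row space has dimension equal to the rank: 4.

4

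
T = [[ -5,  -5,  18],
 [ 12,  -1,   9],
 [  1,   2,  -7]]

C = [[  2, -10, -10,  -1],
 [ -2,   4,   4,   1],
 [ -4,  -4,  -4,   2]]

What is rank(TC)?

2

First compute TC:
[[-72, -42, -42,  36],
 [-10, -160, -160,   5],
 [ 26,  26,  26, -13]]
Now row reduce the product.
R2 ← R2 − (5/36)·R1: [0, -925/6, -925/6, 0]
R3 ← R3 + (13/36)·R1: [0, 65/6, 65/6, 0]
R3 ← R3 + (13/185)·R2: [0, 0, 0, 0]
2 nonzero rows, so rank(TC) = 2.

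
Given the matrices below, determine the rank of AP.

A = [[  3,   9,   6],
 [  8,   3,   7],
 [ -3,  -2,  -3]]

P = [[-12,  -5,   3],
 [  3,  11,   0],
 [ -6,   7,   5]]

2

First compute AP:
[[-45, 126,  39],
 [-129,  42,  59],
 [ 48, -28, -24]]
Now row reduce the product.
R2 ← R2 − (43/15)·R1: [0, -1596/5, -264/5]
R3 ← R3 + (16/15)·R1: [0, 532/5, 88/5]
R3 ← R3 + (1/3)·R2: [0, 0, 0]
2 nonzero rows, so rank(AP) = 2.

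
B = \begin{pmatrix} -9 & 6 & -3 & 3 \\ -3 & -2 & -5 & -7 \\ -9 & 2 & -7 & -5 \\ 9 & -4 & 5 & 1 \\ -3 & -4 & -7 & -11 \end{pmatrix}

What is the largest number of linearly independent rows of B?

Row reduce to echelon form.
R2 ← R2 − (1/3)·R1: [0, -4, -4, -8]
R3 ← R3 − R1: [0, -4, -4, -8]
R4 ← R4 + R1: [0, 2, 2, 4]
R5 ← R5 − (1/3)·R1: [0, -6, -6, -12]
R3 ← R3 − R2: [0, 0, 0, 0]
R4 ← R4 + (1/2)·R2: [0, 0, 0, 0]
R5 ← R5 − (3/2)·R2: [0, 0, 0, 0]
Echelon form has 2 nonzero rows, so rank(B) = 2.
The rank gives the maximum number of linearly independent rows: 2.

2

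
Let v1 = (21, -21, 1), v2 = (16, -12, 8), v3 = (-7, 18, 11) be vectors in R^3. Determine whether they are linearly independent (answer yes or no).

Form the matrix with these vectors as rows and row reduce.
R2 ← R2 − (16/21)·R1: [0, 4, 152/21]
R3 ← R3 + (1/3)·R1: [0, 11, 34/3]
R3 ← R3 − (11/4)·R2: [0, 0, -60/7]
3 nonzero rows, so the 3 vectors span a space of dimension 3.
Since 3 = 3, the vectors are linearly independent.

yes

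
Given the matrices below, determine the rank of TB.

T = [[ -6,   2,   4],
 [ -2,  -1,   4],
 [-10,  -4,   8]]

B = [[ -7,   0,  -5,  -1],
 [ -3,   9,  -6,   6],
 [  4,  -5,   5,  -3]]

First compute TB:
[[ 52,  -2,  38,   6],
 [ 33, -29,  36, -16],
 [114, -76, 114, -38]]
Now row reduce the product.
R2 ← R2 − (33/52)·R1: [0, -721/26, 309/26, -515/26]
R3 ← R3 − (57/26)·R1: [0, -931/13, 399/13, -665/13]
R3 ← R3 − (266/103)·R2: [0, 0, 0, 0]
2 nonzero rows, so rank(TB) = 2.

2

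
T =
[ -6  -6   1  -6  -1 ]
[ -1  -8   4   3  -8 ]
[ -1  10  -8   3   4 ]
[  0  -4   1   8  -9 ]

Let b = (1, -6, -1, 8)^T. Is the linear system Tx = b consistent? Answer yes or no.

Row reduce the augmented matrix [T | b].
R2 ← R2 − (1/6)·R1: [0, -7, 23/6, 4, -47/6, -37/6]
R3 ← R3 − (1/6)·R1: [0, 11, -49/6, 4, 25/6, -7/6]
R3 ← R3 + (11/7)·R2: [0, 0, -15/7, 72/7, -57/7, -76/7]
R4 ← R4 − (4/7)·R2: [0, 0, -25/21, 40/7, -95/21, 242/21]
R4 ← R4 − (5/9)·R3: [0, 0, 0, 0, 0, 158/9]
The echelon form has 4 nonzero rows; the last pivot sits in the augmented column, so rank(T) = 3 but rank([T|b]) = 4.
Since the ranks differ, the system is inconsistent.

no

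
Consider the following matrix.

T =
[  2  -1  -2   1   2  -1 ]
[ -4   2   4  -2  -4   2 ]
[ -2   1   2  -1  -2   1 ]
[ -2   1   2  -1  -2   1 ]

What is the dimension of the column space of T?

1

Row reduce to echelon form.
R2 ← R2 + (2)·R1: [0, 0, 0, 0, 0, 0]
R3 ← R3 + R1: [0, 0, 0, 0, 0, 0]
R4 ← R4 + R1: [0, 0, 0, 0, 0, 0]
Echelon form has 1 nonzero row, so rank(T) = 1.
The column space has dimension equal to the rank: 1.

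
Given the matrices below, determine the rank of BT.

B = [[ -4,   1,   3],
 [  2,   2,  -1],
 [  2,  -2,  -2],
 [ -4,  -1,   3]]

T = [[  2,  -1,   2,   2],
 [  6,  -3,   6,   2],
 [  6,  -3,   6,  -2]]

2

First compute BT:
[[ 16,  -8,  16, -12],
 [ 10,  -5,  10,  10],
 [-20,  10, -20,   4],
 [  4,  -2,   4, -16]]
Now row reduce the product.
R2 ← R2 − (5/8)·R1: [0, 0, 0, 35/2]
R3 ← R3 + (5/4)·R1: [0, 0, 0, -11]
R4 ← R4 − (1/4)·R1: [0, 0, 0, -13]
R3 ← R3 + (22/35)·R2: [0, 0, 0, 0]
R4 ← R4 + (26/35)·R2: [0, 0, 0, 0]
2 nonzero rows, so rank(BT) = 2.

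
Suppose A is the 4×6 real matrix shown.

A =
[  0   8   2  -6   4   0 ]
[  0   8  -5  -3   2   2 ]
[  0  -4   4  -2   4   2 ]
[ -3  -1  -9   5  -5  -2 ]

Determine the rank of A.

Row reduce to echelon form.
Swap R1 ↔ R4
R3 ← R3 + (1/2)·R2: [0, 0, 3/2, -7/2, 5, 3]
R4 ← R4 − R2: [0, 0, 7, -3, 2, -2]
R4 ← R4 − (14/3)·R3: [0, 0, 0, 40/3, -64/3, -16]
Echelon form has 4 nonzero rows, so rank(A) = 4.

4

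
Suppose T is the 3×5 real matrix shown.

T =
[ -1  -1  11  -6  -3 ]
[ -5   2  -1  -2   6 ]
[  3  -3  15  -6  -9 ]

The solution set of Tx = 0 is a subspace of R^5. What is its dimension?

Row reduce to echelon form.
R2 ← R2 − (5)·R1: [0, 7, -56, 28, 21]
R3 ← R3 + (3)·R1: [0, -6, 48, -24, -18]
R3 ← R3 + (6/7)·R2: [0, 0, 0, 0, 0]
2 nonzero rows, so rank(T) = 2.
T has 5 columns; by rank–nullity, nullity = 5 − 2 = 3.

3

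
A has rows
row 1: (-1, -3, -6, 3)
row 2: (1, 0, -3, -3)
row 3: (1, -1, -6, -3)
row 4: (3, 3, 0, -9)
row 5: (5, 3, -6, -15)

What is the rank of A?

Row reduce to echelon form.
R2 ← R2 + R1: [0, -3, -9, 0]
R3 ← R3 + R1: [0, -4, -12, 0]
R4 ← R4 + (3)·R1: [0, -6, -18, 0]
R5 ← R5 + (5)·R1: [0, -12, -36, 0]
R3 ← R3 − (4/3)·R2: [0, 0, 0, 0]
R4 ← R4 − (2)·R2: [0, 0, 0, 0]
R5 ← R5 − (4)·R2: [0, 0, 0, 0]
Echelon form has 2 nonzero rows, so rank(A) = 2.

2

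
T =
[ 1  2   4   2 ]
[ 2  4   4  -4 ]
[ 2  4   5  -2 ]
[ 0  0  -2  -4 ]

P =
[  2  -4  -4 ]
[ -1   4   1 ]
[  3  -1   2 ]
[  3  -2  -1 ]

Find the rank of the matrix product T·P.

2

First compute TP:
[[ 18,  -4,   4],
 [  0,  12,   8],
 [  9,   7,   8],
 [-18,  10,   0]]
Now row reduce the product.
R3 ← R3 − (1/2)·R1: [0, 9, 6]
R4 ← R4 + R1: [0, 6, 4]
R3 ← R3 − (3/4)·R2: [0, 0, 0]
R4 ← R4 − (1/2)·R2: [0, 0, 0]
2 nonzero rows, so rank(TP) = 2.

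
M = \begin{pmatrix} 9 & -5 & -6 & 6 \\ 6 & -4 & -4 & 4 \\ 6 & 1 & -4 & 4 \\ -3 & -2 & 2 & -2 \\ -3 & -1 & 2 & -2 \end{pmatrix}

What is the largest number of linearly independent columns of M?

Row reduce to echelon form.
R2 ← R2 − (2/3)·R1: [0, -2/3, 0, 0]
R3 ← R3 − (2/3)·R1: [0, 13/3, 0, 0]
R4 ← R4 + (1/3)·R1: [0, -11/3, 0, 0]
R5 ← R5 + (1/3)·R1: [0, -8/3, 0, 0]
R3 ← R3 + (13/2)·R2: [0, 0, 0, 0]
R4 ← R4 − (11/2)·R2: [0, 0, 0, 0]
R5 ← R5 − (4)·R2: [0, 0, 0, 0]
Echelon form has 2 nonzero rows, so rank(M) = 2.
The rank gives the maximum number of linearly independent columns: 2.

2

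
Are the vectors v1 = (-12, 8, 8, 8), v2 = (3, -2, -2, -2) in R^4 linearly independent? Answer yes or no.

no

Form the matrix with these vectors as rows and row reduce.
R2 ← R2 + (1/4)·R1: [0, 0, 0, 0]
1 nonzero row, so the 2 vectors span a space of dimension 1.
Since 1 < 2, the vectors are linearly dependent.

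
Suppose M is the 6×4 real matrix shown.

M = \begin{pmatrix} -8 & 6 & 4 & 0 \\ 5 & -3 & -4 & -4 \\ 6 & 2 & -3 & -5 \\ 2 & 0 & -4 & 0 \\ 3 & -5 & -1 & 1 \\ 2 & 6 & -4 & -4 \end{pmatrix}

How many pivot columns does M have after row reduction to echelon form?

Row reduce to echelon form.
R2 ← R2 + (5/8)·R1: [0, 3/4, -3/2, -4]
R3 ← R3 + (3/4)·R1: [0, 13/2, 0, -5]
R4 ← R4 + (1/4)·R1: [0, 3/2, -3, 0]
R5 ← R5 + (3/8)·R1: [0, -11/4, 1/2, 1]
R6 ← R6 + (1/4)·R1: [0, 15/2, -3, -4]
R3 ← R3 − (26/3)·R2: [0, 0, 13, 89/3]
R4 ← R4 − (2)·R2: [0, 0, 0, 8]
R5 ← R5 + (11/3)·R2: [0, 0, -5, -41/3]
R6 ← R6 − (10)·R2: [0, 0, 12, 36]
R5 ← R5 + (5/13)·R3: [0, 0, 0, -88/39]
R6 ← R6 − (12/13)·R3: [0, 0, 0, 112/13]
R5 ← R5 + (11/39)·R4: [0, 0, 0, 0]
R6 ← R6 − (14/13)·R4: [0, 0, 0, 0]
Echelon form has 4 nonzero rows, so rank(M) = 4.
Each nonzero row contributes one pivot column: 4 pivot columns.

4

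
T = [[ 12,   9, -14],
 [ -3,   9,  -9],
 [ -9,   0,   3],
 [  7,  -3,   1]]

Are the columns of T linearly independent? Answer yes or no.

no

Row reduce T to echelon form.
R2 ← R2 + (1/4)·R1: [0, 45/4, -25/2]
R3 ← R3 + (3/4)·R1: [0, 27/4, -15/2]
R4 ← R4 − (7/12)·R1: [0, -33/4, 55/6]
R3 ← R3 − (3/5)·R2: [0, 0, 0]
R4 ← R4 + (11/15)·R2: [0, 0, 0]
2 pivots among 3 columns.
Only 2 < 3 pivot columns, so the columns are linearly dependent.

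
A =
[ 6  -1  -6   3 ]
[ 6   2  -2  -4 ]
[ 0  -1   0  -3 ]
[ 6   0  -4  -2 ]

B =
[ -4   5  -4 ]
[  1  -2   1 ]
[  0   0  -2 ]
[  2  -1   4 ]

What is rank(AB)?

First compute AB:
[[-19,  29,  -1],
 [-30,  30, -34],
 [ -7,   5, -13],
 [-28,  32, -24]]
Now row reduce the product.
R2 ← R2 − (30/19)·R1: [0, -300/19, -616/19]
R3 ← R3 − (7/19)·R1: [0, -108/19, -240/19]
R4 ← R4 − (28/19)·R1: [0, -204/19, -428/19]
R3 ← R3 − (9/25)·R2: [0, 0, -24/25]
R4 ← R4 − (17/25)·R2: [0, 0, -12/25]
R4 ← R4 − (1/2)·R3: [0, 0, 0]
3 nonzero rows, so rank(AB) = 3.

3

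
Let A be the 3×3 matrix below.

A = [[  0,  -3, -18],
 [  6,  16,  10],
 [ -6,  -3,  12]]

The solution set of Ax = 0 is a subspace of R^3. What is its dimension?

0

Row reduce to echelon form.
Swap R1 ↔ R2
R3 ← R3 + R1: [0, 13, 22]
R3 ← R3 + (13/3)·R2: [0, 0, -56]
3 nonzero rows, so rank(A) = 3.
A has 3 columns; by rank–nullity, nullity = 3 − 3 = 0.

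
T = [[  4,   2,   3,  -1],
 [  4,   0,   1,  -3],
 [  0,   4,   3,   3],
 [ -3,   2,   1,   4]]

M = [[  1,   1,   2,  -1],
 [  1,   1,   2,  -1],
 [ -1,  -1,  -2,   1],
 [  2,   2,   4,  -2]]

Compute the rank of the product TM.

First compute TM:
[[  1,   1,   2,  -1],
 [ -3,  -3,  -6,   3],
 [  7,   7,  14,  -7],
 [  6,   6,  12,  -6]]
Now row reduce the product.
R2 ← R2 + (3)·R1: [0, 0, 0, 0]
R3 ← R3 − (7)·R1: [0, 0, 0, 0]
R4 ← R4 − (6)·R1: [0, 0, 0, 0]
1 nonzero row, so rank(TM) = 1.

1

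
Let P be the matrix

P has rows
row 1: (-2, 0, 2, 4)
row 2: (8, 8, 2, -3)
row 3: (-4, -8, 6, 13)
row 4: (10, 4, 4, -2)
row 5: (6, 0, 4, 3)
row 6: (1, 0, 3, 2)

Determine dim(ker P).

Row reduce to echelon form.
R2 ← R2 + (4)·R1: [0, 8, 10, 13]
R3 ← R3 − (2)·R1: [0, -8, 2, 5]
R4 ← R4 + (5)·R1: [0, 4, 14, 18]
R5 ← R5 + (3)·R1: [0, 0, 10, 15]
R6 ← R6 + (1/2)·R1: [0, 0, 4, 4]
R3 ← R3 + R2: [0, 0, 12, 18]
R4 ← R4 − (1/2)·R2: [0, 0, 9, 23/2]
R4 ← R4 − (3/4)·R3: [0, 0, 0, -2]
R5 ← R5 − (5/6)·R3: [0, 0, 0, 0]
R6 ← R6 − (1/3)·R3: [0, 0, 0, -2]
R6 ← R6 − R4: [0, 0, 0, 0]
4 nonzero rows, so rank(P) = 4.
P has 4 columns; by rank–nullity, nullity = 4 − 4 = 0.

0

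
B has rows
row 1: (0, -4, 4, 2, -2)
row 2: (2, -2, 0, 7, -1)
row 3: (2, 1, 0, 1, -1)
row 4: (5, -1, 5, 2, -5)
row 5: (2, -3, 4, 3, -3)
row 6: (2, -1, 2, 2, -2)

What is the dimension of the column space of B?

Row reduce to echelon form.
Swap R1 ↔ R2
R3 ← R3 − R1: [0, 3, 0, -6, 0]
R4 ← R4 − (5/2)·R1: [0, 4, 5, -31/2, -5/2]
R5 ← R5 − R1: [0, -1, 4, -4, -2]
R6 ← R6 − R1: [0, 1, 2, -5, -1]
R3 ← R3 + (3/4)·R2: [0, 0, 3, -9/2, -3/2]
R4 ← R4 + R2: [0, 0, 9, -27/2, -9/2]
R5 ← R5 − (1/4)·R2: [0, 0, 3, -9/2, -3/2]
R6 ← R6 + (1/4)·R2: [0, 0, 3, -9/2, -3/2]
R4 ← R4 − (3)·R3: [0, 0, 0, 0, 0]
R5 ← R5 − R3: [0, 0, 0, 0, 0]
R6 ← R6 − R3: [0, 0, 0, 0, 0]
Echelon form has 3 nonzero rows, so rank(B) = 3.
The column space has dimension equal to the rank: 3.

3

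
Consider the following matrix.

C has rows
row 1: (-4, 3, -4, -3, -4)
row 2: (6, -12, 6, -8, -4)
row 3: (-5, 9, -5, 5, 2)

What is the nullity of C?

3

Row reduce to echelon form.
R2 ← R2 + (3/2)·R1: [0, -15/2, 0, -25/2, -10]
R3 ← R3 − (5/4)·R1: [0, 21/4, 0, 35/4, 7]
R3 ← R3 + (7/10)·R2: [0, 0, 0, 0, 0]
2 nonzero rows, so rank(C) = 2.
C has 5 columns; by rank–nullity, nullity = 5 − 2 = 3.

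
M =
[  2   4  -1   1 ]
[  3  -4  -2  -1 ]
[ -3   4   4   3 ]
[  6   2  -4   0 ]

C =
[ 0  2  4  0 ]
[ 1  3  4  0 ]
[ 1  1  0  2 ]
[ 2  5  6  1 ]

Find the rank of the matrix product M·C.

First compute MC:
[[  5,  20,  30,  -1],
 [ -8, -13, -10,  -5],
 [ 14,  25,  22,  11],
 [ -2,  14,  32,  -8]]
Now row reduce the product.
R2 ← R2 + (8/5)·R1: [0, 19, 38, -33/5]
R3 ← R3 − (14/5)·R1: [0, -31, -62, 69/5]
R4 ← R4 + (2/5)·R1: [0, 22, 44, -42/5]
R3 ← R3 + (31/19)·R2: [0, 0, 0, 288/95]
R4 ← R4 − (22/19)·R2: [0, 0, 0, -72/95]
R4 ← R4 + (1/4)·R3: [0, 0, 0, 0]
3 nonzero rows, so rank(MC) = 3.

3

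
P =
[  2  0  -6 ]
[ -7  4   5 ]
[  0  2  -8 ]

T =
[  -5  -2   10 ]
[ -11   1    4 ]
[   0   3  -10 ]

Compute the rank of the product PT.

First compute PT:
[[-10, -22,  80],
 [ -9,  33, -104],
 [-22, -22,  88]]
Now row reduce the product.
R2 ← R2 − (9/10)·R1: [0, 264/5, -176]
R3 ← R3 − (11/5)·R1: [0, 132/5, -88]
R3 ← R3 − (1/2)·R2: [0, 0, 0]
2 nonzero rows, so rank(PT) = 2.

2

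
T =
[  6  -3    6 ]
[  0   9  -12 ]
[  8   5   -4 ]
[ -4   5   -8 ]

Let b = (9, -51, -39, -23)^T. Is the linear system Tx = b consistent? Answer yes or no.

Row reduce the augmented matrix [T | b].
R3 ← R3 − (4/3)·R1: [0, 9, -12, -51]
R4 ← R4 + (2/3)·R1: [0, 3, -4, -17]
R3 ← R3 − R2: [0, 0, 0, 0]
R4 ← R4 − (1/3)·R2: [0, 0, 0, 0]
The echelon form has 2 nonzero rows, and every pivot lies in the first 3 columns, so rank(T) = rank([T|b]) = 2.
The system is consistent.

yes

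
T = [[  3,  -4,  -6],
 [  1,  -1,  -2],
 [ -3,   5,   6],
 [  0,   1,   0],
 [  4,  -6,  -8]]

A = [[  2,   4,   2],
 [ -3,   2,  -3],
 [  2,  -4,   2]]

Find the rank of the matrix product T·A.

First compute TA:
[[  6,  28,   6],
 [  1,  10,   1],
 [ -9, -26,  -9],
 [ -3,   2,  -3],
 [ 10,  36,  10]]
Now row reduce the product.
R2 ← R2 − (1/6)·R1: [0, 16/3, 0]
R3 ← R3 + (3/2)·R1: [0, 16, 0]
R4 ← R4 + (1/2)·R1: [0, 16, 0]
R5 ← R5 − (5/3)·R1: [0, -32/3, 0]
R3 ← R3 − (3)·R2: [0, 0, 0]
R4 ← R4 − (3)·R2: [0, 0, 0]
R5 ← R5 + (2)·R2: [0, 0, 0]
2 nonzero rows, so rank(TA) = 2.

2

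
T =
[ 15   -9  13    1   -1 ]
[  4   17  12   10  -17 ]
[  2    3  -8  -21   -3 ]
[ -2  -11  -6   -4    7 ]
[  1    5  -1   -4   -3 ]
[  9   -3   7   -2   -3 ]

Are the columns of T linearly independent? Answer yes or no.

yes

Row reduce T to echelon form.
R2 ← R2 − (4/15)·R1: [0, 97/5, 128/15, 146/15, -251/15]
R3 ← R3 − (2/15)·R1: [0, 21/5, -146/15, -317/15, -43/15]
R4 ← R4 + (2/15)·R1: [0, -61/5, -64/15, -58/15, 103/15]
R5 ← R5 − (1/15)·R1: [0, 28/5, -28/15, -61/15, -44/15]
R6 ← R6 − (3/5)·R1: [0, 12/5, -4/5, -13/5, -12/5]
R3 ← R3 − (21/97)·R2: [0, 0, -3370/291, -6763/291, 220/291]
R4 ← R4 + (61/97)·R2: [0, 0, 320/291, 656/291, -1064/291]
R5 ← R5 − (28/97)·R2: [0, 0, -420/97, -667/97, 184/97]
R6 ← R6 − (12/97)·R2: [0, 0, -180/97, -369/97, -32/97]
R4 ← R4 + (32/337)·R3: [0, 0, 0, 16/337, -1208/337]
R5 ← R5 − (126/337)·R3: [0, 0, 0, 611/337, 544/337]
R6 ← R6 − (54/337)·R3: [0, 0, 0, -27/337, -152/337]
R5 ← R5 − (611/16)·R4: [0, 0, 0, 0, 277/2]
R6 ← R6 + (27/16)·R4: [0, 0, 0, 0, -13/2]
R6 ← R6 + (13/277)·R5: [0, 0, 0, 0, 0]
5 pivots among 5 columns.
Every column is a pivot column, so the columns are linearly independent.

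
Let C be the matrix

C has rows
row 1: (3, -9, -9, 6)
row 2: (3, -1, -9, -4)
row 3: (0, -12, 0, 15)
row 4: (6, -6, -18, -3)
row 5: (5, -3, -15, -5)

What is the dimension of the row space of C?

Row reduce to echelon form.
R2 ← R2 − R1: [0, 8, 0, -10]
R4 ← R4 − (2)·R1: [0, 12, 0, -15]
R5 ← R5 − (5/3)·R1: [0, 12, 0, -15]
R3 ← R3 + (3/2)·R2: [0, 0, 0, 0]
R4 ← R4 − (3/2)·R2: [0, 0, 0, 0]
R5 ← R5 − (3/2)·R2: [0, 0, 0, 0]
Echelon form has 2 nonzero rows, so rank(C) = 2.
The row space has dimension equal to the rank: 2.

2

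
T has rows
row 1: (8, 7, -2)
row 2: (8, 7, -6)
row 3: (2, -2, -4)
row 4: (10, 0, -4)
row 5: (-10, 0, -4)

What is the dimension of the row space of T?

Row reduce to echelon form.
R2 ← R2 − R1: [0, 0, -4]
R3 ← R3 − (1/4)·R1: [0, -15/4, -7/2]
R4 ← R4 − (5/4)·R1: [0, -35/4, -3/2]
R5 ← R5 + (5/4)·R1: [0, 35/4, -13/2]
Swap R2 ↔ R3
R4 ← R4 − (7/3)·R2: [0, 0, 20/3]
R5 ← R5 + (7/3)·R2: [0, 0, -44/3]
R4 ← R4 + (5/3)·R3: [0, 0, 0]
R5 ← R5 − (11/3)·R3: [0, 0, 0]
Echelon form has 3 nonzero rows, so rank(T) = 3.
The row space has dimension equal to the rank: 3.

3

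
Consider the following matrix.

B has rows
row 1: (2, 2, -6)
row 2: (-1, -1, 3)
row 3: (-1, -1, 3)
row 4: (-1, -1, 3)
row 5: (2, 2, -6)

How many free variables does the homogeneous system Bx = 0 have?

2

Row reduce to echelon form.
R2 ← R2 + (1/2)·R1: [0, 0, 0]
R3 ← R3 + (1/2)·R1: [0, 0, 0]
R4 ← R4 + (1/2)·R1: [0, 0, 0]
R5 ← R5 − R1: [0, 0, 0]
1 nonzero row, so rank(B) = 1.
B has 3 columns; by rank–nullity, nullity = 3 − 1 = 2.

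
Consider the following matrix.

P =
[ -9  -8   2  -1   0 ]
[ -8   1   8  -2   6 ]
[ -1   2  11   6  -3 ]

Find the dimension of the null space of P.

Row reduce to echelon form.
R2 ← R2 − (8/9)·R1: [0, 73/9, 56/9, -10/9, 6]
R3 ← R3 − (1/9)·R1: [0, 26/9, 97/9, 55/9, -3]
R3 ← R3 − (26/73)·R2: [0, 0, 625/73, 475/73, -375/73]
3 nonzero rows, so rank(P) = 3.
P has 5 columns; by rank–nullity, nullity = 5 − 3 = 2.

2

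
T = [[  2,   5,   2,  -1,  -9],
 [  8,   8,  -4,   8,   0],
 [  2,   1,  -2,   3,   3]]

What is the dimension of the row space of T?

Row reduce to echelon form.
R2 ← R2 − (4)·R1: [0, -12, -12, 12, 36]
R3 ← R3 − R1: [0, -4, -4, 4, 12]
R3 ← R3 − (1/3)·R2: [0, 0, 0, 0, 0]
Echelon form has 2 nonzero rows, so rank(T) = 2.
The row space has dimension equal to the rank: 2.

2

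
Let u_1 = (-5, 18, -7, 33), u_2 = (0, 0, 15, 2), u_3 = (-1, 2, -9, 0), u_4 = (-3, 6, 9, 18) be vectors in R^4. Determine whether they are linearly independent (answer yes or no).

yes

Form the matrix with these vectors as rows and row reduce.
R3 ← R3 − (1/5)·R1: [0, -8/5, -38/5, -33/5]
R4 ← R4 − (3/5)·R1: [0, -24/5, 66/5, -9/5]
Swap R2 ↔ R3
R4 ← R4 − (3)·R2: [0, 0, 36, 18]
R4 ← R4 − (12/5)·R3: [0, 0, 0, 66/5]
4 nonzero rows, so the 4 vectors span a space of dimension 4.
Since 4 = 4, the vectors are linearly independent.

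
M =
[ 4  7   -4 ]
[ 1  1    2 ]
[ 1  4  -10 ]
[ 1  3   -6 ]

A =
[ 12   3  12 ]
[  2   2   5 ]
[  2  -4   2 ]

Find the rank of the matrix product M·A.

First compute MA:
[[ 54,  42,  75],
 [ 18,  -3,  21],
 [  0,  51,  12],
 [  6,  33,  15]]
Now row reduce the product.
R2 ← R2 − (1/3)·R1: [0, -17, -4]
R4 ← R4 − (1/9)·R1: [0, 85/3, 20/3]
R3 ← R3 + (3)·R2: [0, 0, 0]
R4 ← R4 + (5/3)·R2: [0, 0, 0]
2 nonzero rows, so rank(MA) = 2.

2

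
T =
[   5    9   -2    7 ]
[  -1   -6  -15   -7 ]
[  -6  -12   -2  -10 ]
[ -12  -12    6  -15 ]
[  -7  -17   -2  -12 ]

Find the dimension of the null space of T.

1

Row reduce to echelon form.
R2 ← R2 + (1/5)·R1: [0, -21/5, -77/5, -28/5]
R3 ← R3 + (6/5)·R1: [0, -6/5, -22/5, -8/5]
R4 ← R4 + (12/5)·R1: [0, 48/5, 6/5, 9/5]
R5 ← R5 + (7/5)·R1: [0, -22/5, -24/5, -11/5]
R3 ← R3 − (2/7)·R2: [0, 0, 0, 0]
R4 ← R4 + (16/7)·R2: [0, 0, -34, -11]
R5 ← R5 − (22/21)·R2: [0, 0, 34/3, 11/3]
Swap R3 ↔ R4
R5 ← R5 + (1/3)·R3: [0, 0, 0, 0]
3 nonzero rows, so rank(T) = 3.
T has 4 columns; by rank–nullity, nullity = 4 − 3 = 1.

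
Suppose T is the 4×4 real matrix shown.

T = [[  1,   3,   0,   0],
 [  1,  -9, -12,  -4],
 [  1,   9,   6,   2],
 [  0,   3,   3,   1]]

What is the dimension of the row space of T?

2

Row reduce to echelon form.
R2 ← R2 − R1: [0, -12, -12, -4]
R3 ← R3 − R1: [0, 6, 6, 2]
R3 ← R3 + (1/2)·R2: [0, 0, 0, 0]
R4 ← R4 + (1/4)·R2: [0, 0, 0, 0]
Echelon form has 2 nonzero rows, so rank(T) = 2.
The row space has dimension equal to the rank: 2.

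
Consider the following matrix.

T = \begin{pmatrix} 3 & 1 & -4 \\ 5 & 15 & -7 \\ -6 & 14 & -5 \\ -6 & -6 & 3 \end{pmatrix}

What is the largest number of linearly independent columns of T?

Row reduce to echelon form.
R2 ← R2 − (5/3)·R1: [0, 40/3, -1/3]
R3 ← R3 + (2)·R1: [0, 16, -13]
R4 ← R4 + (2)·R1: [0, -4, -5]
R3 ← R3 − (6/5)·R2: [0, 0, -63/5]
R4 ← R4 + (3/10)·R2: [0, 0, -51/10]
R4 ← R4 − (17/42)·R3: [0, 0, 0]
Echelon form has 3 nonzero rows, so rank(T) = 3.
The rank gives the maximum number of linearly independent columns: 3.

3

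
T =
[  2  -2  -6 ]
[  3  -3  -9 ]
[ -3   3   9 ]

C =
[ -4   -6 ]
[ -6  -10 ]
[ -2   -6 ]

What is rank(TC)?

First compute TC:
[[ 16,  44],
 [ 24,  66],
 [-24, -66]]
Now row reduce the product.
R2 ← R2 − (3/2)·R1: [0, 0]
R3 ← R3 + (3/2)·R1: [0, 0]
1 nonzero row, so rank(TC) = 1.

1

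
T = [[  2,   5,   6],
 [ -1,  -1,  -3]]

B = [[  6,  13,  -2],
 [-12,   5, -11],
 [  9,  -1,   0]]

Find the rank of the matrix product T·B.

First compute TB:
[[  6,  45, -59],
 [-21, -15,  13]]
Now row reduce the product.
R2 ← R2 + (7/2)·R1: [0, 285/2, -387/2]
2 nonzero rows, so rank(TB) = 2.

2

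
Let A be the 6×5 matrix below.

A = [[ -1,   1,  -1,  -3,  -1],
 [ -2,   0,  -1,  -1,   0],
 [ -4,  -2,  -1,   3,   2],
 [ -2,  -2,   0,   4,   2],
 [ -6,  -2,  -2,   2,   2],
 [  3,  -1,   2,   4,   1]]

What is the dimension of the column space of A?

2

Row reduce to echelon form.
R2 ← R2 − (2)·R1: [0, -2, 1, 5, 2]
R3 ← R3 − (4)·R1: [0, -6, 3, 15, 6]
R4 ← R4 − (2)·R1: [0, -4, 2, 10, 4]
R5 ← R5 − (6)·R1: [0, -8, 4, 20, 8]
R6 ← R6 + (3)·R1: [0, 2, -1, -5, -2]
R3 ← R3 − (3)·R2: [0, 0, 0, 0, 0]
R4 ← R4 − (2)·R2: [0, 0, 0, 0, 0]
R5 ← R5 − (4)·R2: [0, 0, 0, 0, 0]
R6 ← R6 + R2: [0, 0, 0, 0, 0]
Echelon form has 2 nonzero rows, so rank(A) = 2.
The column space has dimension equal to the rank: 2.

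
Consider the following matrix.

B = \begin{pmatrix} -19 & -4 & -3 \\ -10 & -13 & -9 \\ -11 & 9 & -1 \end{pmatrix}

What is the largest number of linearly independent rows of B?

Row reduce to echelon form.
R2 ← R2 − (10/19)·R1: [0, -207/19, -141/19]
R3 ← R3 − (11/19)·R1: [0, 215/19, 14/19]
R3 ← R3 + (215/207)·R2: [0, 0, -481/69]
Echelon form has 3 nonzero rows, so rank(B) = 3.
The rank gives the maximum number of linearly independent rows: 3.

3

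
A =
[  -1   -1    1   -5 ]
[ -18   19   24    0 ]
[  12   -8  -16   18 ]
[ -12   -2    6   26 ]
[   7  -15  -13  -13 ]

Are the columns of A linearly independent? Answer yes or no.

Row reduce A to echelon form.
R2 ← R2 − (18)·R1: [0, 37, 6, 90]
R3 ← R3 + (12)·R1: [0, -20, -4, -42]
R4 ← R4 − (12)·R1: [0, 10, -6, 86]
R5 ← R5 + (7)·R1: [0, -22, -6, -48]
R3 ← R3 + (20/37)·R2: [0, 0, -28/37, 246/37]
R4 ← R4 − (10/37)·R2: [0, 0, -282/37, 2282/37]
R5 ← R5 + (22/37)·R2: [0, 0, -90/37, 204/37]
R4 ← R4 − (141/14)·R3: [0, 0, 0, -37/7]
R5 ← R5 − (45/14)·R3: [0, 0, 0, -111/7]
R5 ← R5 − (3)·R4: [0, 0, 0, 0]
4 pivots among 4 columns.
Every column is a pivot column, so the columns are linearly independent.

yes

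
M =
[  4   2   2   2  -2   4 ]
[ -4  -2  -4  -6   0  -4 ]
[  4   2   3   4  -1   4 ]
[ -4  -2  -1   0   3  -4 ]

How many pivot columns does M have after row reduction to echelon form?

Row reduce to echelon form.
R2 ← R2 + R1: [0, 0, -2, -4, -2, 0]
R3 ← R3 − R1: [0, 0, 1, 2, 1, 0]
R4 ← R4 + R1: [0, 0, 1, 2, 1, 0]
R3 ← R3 + (1/2)·R2: [0, 0, 0, 0, 0, 0]
R4 ← R4 + (1/2)·R2: [0, 0, 0, 0, 0, 0]
Echelon form has 2 nonzero rows, so rank(M) = 2.
Each nonzero row contributes one pivot column: 2 pivot columns.

2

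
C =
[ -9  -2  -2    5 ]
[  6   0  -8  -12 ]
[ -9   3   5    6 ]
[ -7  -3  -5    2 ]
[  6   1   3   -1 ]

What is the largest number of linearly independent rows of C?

3

Row reduce to echelon form.
R2 ← R2 + (2/3)·R1: [0, -4/3, -28/3, -26/3]
R3 ← R3 − R1: [0, 5, 7, 1]
R4 ← R4 − (7/9)·R1: [0, -13/9, -31/9, -17/9]
R5 ← R5 + (2/3)·R1: [0, -1/3, 5/3, 7/3]
R3 ← R3 + (15/4)·R2: [0, 0, -28, -63/2]
R4 ← R4 − (13/12)·R2: [0, 0, 20/3, 15/2]
R5 ← R5 − (1/4)·R2: [0, 0, 4, 9/2]
R4 ← R4 + (5/21)·R3: [0, 0, 0, 0]
R5 ← R5 + (1/7)·R3: [0, 0, 0, 0]
Echelon form has 3 nonzero rows, so rank(C) = 3.
The rank gives the maximum number of linearly independent rows: 3.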